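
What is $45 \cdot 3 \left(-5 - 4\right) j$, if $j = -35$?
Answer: $42525$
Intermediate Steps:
$45 \cdot 3 \left(-5 - 4\right) j = 45 \cdot 3 \left(-5 - 4\right) \left(-35\right) = 45 \cdot 3 \left(-9\right) \left(-35\right) = 45 \left(-27\right) \left(-35\right) = \left(-1215\right) \left(-35\right) = 42525$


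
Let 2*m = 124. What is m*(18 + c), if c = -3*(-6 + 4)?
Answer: 1488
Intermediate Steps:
m = 62 (m = (1/2)*124 = 62)
c = 6 (c = -3*(-2) = 6)
m*(18 + c) = 62*(18 + 6) = 62*24 = 1488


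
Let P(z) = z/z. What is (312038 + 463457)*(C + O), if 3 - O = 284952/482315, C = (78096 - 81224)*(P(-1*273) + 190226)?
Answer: -44512159846244752053/96463 ≈ -4.6144e+14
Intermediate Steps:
P(z) = 1
C = -595030056 (C = (78096 - 81224)*(1 + 190226) = -3128*190227 = -595030056)
O = 1161993/482315 (O = 3 - 284952/482315 = 1161993/482315 ≈ 2.4092)
(312038 + 463457)*(C + O) = (312038 + 463457)*(-595030056 + 1161993/482315) = 775495*(-286991920297647/482315) = -44512159846244752053/96463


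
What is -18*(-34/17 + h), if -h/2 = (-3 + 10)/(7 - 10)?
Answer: -48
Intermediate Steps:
h = 14/3 (h = -2*(-3 + 10)/(7 - 10) = -14/(-3) = -14*(-1)/3 = -2*(-7/3) = 14/3 ≈ 4.6667)
-18*(-34/17 + h) = -18*(-34/17 + 14/3) = -18*(-34*1/17 + 14/3) = -18*(-2 + 14/3) = -18*8/3 = -48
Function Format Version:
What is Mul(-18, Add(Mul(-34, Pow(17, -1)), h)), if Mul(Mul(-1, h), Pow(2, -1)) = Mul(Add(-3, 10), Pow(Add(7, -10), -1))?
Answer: -48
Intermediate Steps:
h = Rational(14, 3) (h = Mul(-2, Mul(Add(-3, 10), Pow(Add(7, -10), -1))) = Mul(-2, Mul(7, Pow(-3, -1))) = Mul(-2, Mul(7, Rational(-1, 3))) = Mul(-2, Rational(-7, 3)) = Rational(14, 3) ≈ 4.6667)
Mul(-18, Add(Mul(-34, Pow(17, -1)), h)) = Mul(-18, Add(Mul(-34, Pow(17, -1)), Rational(14, 3))) = Mul(-18, Add(Mul(-34, Rational(1, 17)), Rational(14, 3))) = Mul(-18, Add(-2, Rational(14, 3))) = Mul(-18, Rational(8, 3)) = -48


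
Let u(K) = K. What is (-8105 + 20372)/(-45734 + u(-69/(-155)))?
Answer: -1901385/7088701 ≈ -0.26823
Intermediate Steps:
(-8105 + 20372)/(-45734 + u(-69/(-155))) = (-8105 + 20372)/(-45734 - 69/(-155)) = 12267/(-45734 - 69*(-1/155)) = 12267/(-45734 + 69/155) = 12267/(-7088701/155) = 12267*(-155/7088701) = -1901385/7088701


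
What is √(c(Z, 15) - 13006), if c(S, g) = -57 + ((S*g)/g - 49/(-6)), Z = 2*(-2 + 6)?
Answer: I*√469686/6 ≈ 114.22*I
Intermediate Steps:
Z = 8 (Z = 2*4 = 8)
c(S, g) = -293/6 + S (c(S, g) = -57 + (S - 49*(-⅙)) = -57 + (S + 49/6) = -57 + (49/6 + S) = -293/6 + S)
√(c(Z, 15) - 13006) = √((-293/6 + 8) - 13006) = √(-245/6 - 13006) = √(-78281/6) = I*√469686/6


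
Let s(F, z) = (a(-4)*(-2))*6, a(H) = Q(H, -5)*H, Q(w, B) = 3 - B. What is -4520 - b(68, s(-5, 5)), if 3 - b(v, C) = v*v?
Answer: 101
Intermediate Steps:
a(H) = 8*H (a(H) = (3 - 1*(-5))*H = (3 + 5)*H = 8*H)
s(F, z) = 384 (s(F, z) = ((8*(-4))*(-2))*6 = -32*(-2)*6 = 64*6 = 384)
b(v, C) = 3 - v**2 (b(v, C) = 3 - v*v = 3 - v**2)
-4520 - b(68, s(-5, 5)) = -4520 - (3 - 1*68**2) = -4520 - (3 - 1*4624) = -4520 - (3 - 4624) = -4520 - 1*(-4621) = -4520 + 4621 = 101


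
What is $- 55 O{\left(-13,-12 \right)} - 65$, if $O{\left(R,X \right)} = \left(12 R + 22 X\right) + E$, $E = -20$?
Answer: $24135$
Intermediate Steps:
$O{\left(R,X \right)} = -20 + 12 R + 22 X$ ($O{\left(R,X \right)} = \left(12 R + 22 X\right) - 20 = -20 + 12 R + 22 X$)
$- 55 O{\left(-13,-12 \right)} - 65 = - 55 \left(-20 + 12 \left(-13\right) + 22 \left(-12\right)\right) - 65 = - 55 \left(-20 - 156 - 264\right) - 65 = \left(-55\right) \left(-440\right) - 65 = 24200 - 65 = 24135$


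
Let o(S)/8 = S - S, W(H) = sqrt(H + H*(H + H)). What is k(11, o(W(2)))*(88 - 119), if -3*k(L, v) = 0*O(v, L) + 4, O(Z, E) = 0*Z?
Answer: 124/3 ≈ 41.333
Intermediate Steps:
W(H) = sqrt(H + 2*H**2) (W(H) = sqrt(H + H*(2*H)) = sqrt(H + 2*H**2))
O(Z, E) = 0
o(S) = 0 (o(S) = 8*(S - S) = 8*0 = 0)
k(L, v) = -4/3 (k(L, v) = -(0*0 + 4)/3 = -(0 + 4)/3 = -1/3*4 = -4/3)
k(11, o(W(2)))*(88 - 119) = -4*(88 - 119)/3 = -4/3*(-31) = 124/3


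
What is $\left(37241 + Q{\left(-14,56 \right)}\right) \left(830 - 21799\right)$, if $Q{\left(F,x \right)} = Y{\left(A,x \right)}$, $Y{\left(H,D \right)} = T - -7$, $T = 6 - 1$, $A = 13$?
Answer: $-781158157$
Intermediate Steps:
$T = 5$ ($T = 6 - 1 = 5$)
$Y{\left(H,D \right)} = 12$ ($Y{\left(H,D \right)} = 5 - -7 = 5 + 7 = 12$)
$Q{\left(F,x \right)} = 12$
$\left(37241 + Q{\left(-14,56 \right)}\right) \left(830 - 21799\right) = \left(37241 + 12\right) \left(830 - 21799\right) = 37253 \left(-20969\right) = -781158157$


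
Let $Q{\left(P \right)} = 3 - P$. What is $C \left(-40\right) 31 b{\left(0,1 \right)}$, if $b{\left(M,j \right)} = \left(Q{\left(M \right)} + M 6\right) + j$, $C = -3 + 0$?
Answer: $14880$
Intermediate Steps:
$C = -3$
$b{\left(M,j \right)} = 3 + j + 5 M$ ($b{\left(M,j \right)} = \left(\left(3 - M\right) + M 6\right) + j = \left(\left(3 - M\right) + 6 M\right) + j = \left(3 + 5 M\right) + j = 3 + j + 5 M$)
$C \left(-40\right) 31 b{\left(0,1 \right)} = - 3 \left(-40\right) 31 \left(3 + 1 + 5 \cdot 0\right) = - 3 \left(- 1240 \left(3 + 1 + 0\right)\right) = - 3 \left(\left(-1240\right) 4\right) = \left(-3\right) \left(-4960\right) = 14880$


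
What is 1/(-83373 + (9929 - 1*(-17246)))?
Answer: -1/56198 ≈ -1.7794e-5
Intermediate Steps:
1/(-83373 + (9929 - 1*(-17246))) = 1/(-83373 + (9929 + 17246)) = 1/(-83373 + 27175) = 1/(-56198) = -1/56198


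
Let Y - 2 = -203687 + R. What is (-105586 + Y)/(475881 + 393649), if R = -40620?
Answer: -349891/869530 ≈ -0.40239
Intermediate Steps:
Y = -244305 (Y = 2 + (-203687 - 40620) = 2 - 244307 = -244305)
(-105586 + Y)/(475881 + 393649) = (-105586 - 244305)/(475881 + 393649) = -349891/869530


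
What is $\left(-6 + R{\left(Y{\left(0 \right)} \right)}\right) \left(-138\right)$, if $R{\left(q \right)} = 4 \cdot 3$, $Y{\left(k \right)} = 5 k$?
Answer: $-828$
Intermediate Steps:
$R{\left(q \right)} = 12$
$\left(-6 + R{\left(Y{\left(0 \right)} \right)}\right) \left(-138\right) = \left(-6 + 12\right) \left(-138\right) = 6 \left(-138\right) = -828$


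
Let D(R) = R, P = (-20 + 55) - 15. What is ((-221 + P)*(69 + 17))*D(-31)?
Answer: 535866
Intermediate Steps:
P = 20 (P = 35 - 15 = 20)
((-221 + P)*(69 + 17))*D(-31) = ((-221 + 20)*(69 + 17))*(-31) = -201*86*(-31) = -17286*(-31) = 535866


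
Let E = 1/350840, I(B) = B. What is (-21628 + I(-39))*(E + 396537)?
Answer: -3014335597102027/350840 ≈ -8.5918e+9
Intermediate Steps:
E = 1/350840 ≈ 2.8503e-6
(-21628 + I(-39))*(E + 396537) = (-21628 - 39)*(1/350840 + 396537) = -21667*139121041081/350840 = -3014335597102027/350840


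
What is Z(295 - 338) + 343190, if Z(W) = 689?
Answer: 343879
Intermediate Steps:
Z(295 - 338) + 343190 = 689 + 343190 = 343879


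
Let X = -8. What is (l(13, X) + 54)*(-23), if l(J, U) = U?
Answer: -1058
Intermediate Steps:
(l(13, X) + 54)*(-23) = (-8 + 54)*(-23) = 46*(-23) = -1058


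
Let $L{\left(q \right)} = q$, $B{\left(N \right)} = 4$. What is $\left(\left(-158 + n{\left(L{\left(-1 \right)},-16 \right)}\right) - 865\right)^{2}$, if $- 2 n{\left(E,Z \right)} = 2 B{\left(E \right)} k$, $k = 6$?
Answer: $1096209$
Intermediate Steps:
$n{\left(E,Z \right)} = -24$ ($n{\left(E,Z \right)} = - \frac{2 \cdot 4 \cdot 6}{2} = - \frac{8 \cdot 6}{2} = \left(- \frac{1}{2}\right) 48 = -24$)
$\left(\left(-158 + n{\left(L{\left(-1 \right)},-16 \right)}\right) - 865\right)^{2} = \left(\left(-158 - 24\right) - 865\right)^{2} = \left(-182 - 865\right)^{2} = \left(-1047\right)^{2} = 1096209$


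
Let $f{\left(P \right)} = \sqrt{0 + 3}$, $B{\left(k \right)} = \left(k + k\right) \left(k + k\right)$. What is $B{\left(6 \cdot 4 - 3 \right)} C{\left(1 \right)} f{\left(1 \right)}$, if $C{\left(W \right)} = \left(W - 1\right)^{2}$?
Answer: $0$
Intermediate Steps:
$B{\left(k \right)} = 4 k^{2}$ ($B{\left(k \right)} = 2 k 2 k = 4 k^{2}$)
$C{\left(W \right)} = \left(-1 + W\right)^{2}$
$f{\left(P \right)} = \sqrt{3}$
$B{\left(6 \cdot 4 - 3 \right)} C{\left(1 \right)} f{\left(1 \right)} = 4 \left(6 \cdot 4 - 3\right)^{2} \left(-1 + 1\right)^{2} \sqrt{3} = 4 \left(24 - 3\right)^{2} \cdot 0^{2} \sqrt{3} = 4 \cdot 21^{2} \cdot 0 \sqrt{3} = 4 \cdot 441 \cdot 0 \sqrt{3} = 1764 \cdot 0 \sqrt{3} = 0 \sqrt{3} = 0$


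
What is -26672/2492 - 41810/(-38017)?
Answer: -32492818/3383513 ≈ -9.6033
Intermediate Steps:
-26672/2492 - 41810/(-38017) = -26672*1/2492 - 41810*(-1/38017) = -6668/623 + 41810/38017 = -32492818/3383513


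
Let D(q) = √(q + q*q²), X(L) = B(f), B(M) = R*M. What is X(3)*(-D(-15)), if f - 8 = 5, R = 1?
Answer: -13*I*√3390 ≈ -756.91*I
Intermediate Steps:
f = 13 (f = 8 + 5 = 13)
B(M) = M (B(M) = 1*M = M)
X(L) = 13
D(q) = √(q + q³)
X(3)*(-D(-15)) = 13*(-√(-15 + (-15)³)) = 13*(-√(-15 - 3375)) = 13*(-√(-3390)) = 13*(-I*√3390) = -13*I*√3390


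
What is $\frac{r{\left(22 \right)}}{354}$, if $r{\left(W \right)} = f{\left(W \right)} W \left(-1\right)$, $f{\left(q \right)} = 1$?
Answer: $- \frac{11}{177} \approx -0.062147$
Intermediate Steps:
$r{\left(W \right)} = - W$ ($r{\left(W \right)} = 1 W \left(-1\right) = W \left(-1\right) = - W$)
$\frac{r{\left(22 \right)}}{354} = \frac{\left(-1\right) 22}{354} = \left(-22\right) \frac{1}{354} = - \frac{11}{177}$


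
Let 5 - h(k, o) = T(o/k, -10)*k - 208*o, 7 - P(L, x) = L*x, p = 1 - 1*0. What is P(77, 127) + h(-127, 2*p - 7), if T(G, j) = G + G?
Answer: -10797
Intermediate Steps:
T(G, j) = 2*G
p = 1 (p = 1 + 0 = 1)
P(L, x) = 7 - L*x
h(k, o) = 5 + 206*o (h(k, o) = 5 - ((2*(o/k))*k - 208*o) = 5 - ((2*o/k)*k - 208*o) = 5 - (2*o - 208*o) = 5 - (-206)*o = 5 + 206*o)
P(77, 127) + h(-127, 2*p - 7) = (7 - 1*77*127) + (5 + 206*(2*1 - 7)) = (7 - 9779) + (5 + 206*(2 - 7)) = -9772 + (5 + 206*(-5)) = -9772 + (5 - 1030) = -9772 - 1025 = -10797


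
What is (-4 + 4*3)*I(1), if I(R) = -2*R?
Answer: -16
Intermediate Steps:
(-4 + 4*3)*I(1) = (-4 + 4*3)*(-2*1) = (-4 + 12)*(-2) = 8*(-2) = -16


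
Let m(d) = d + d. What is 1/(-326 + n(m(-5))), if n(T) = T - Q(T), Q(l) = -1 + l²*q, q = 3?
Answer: -1/635 ≈ -0.0015748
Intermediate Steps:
Q(l) = -1 + 3*l² (Q(l) = -1 + l²*3 = -1 + 3*l²)
m(d) = 2*d
n(T) = 1 + T - 3*T² (n(T) = T - (-1 + 3*T²) = T + (1 - 3*T²) = 1 + T - 3*T²)
1/(-326 + n(m(-5))) = 1/(-326 + (1 + 2*(-5) - 3*(2*(-5))²)) = 1/(-326 + (1 - 10 - 3*(-10)²)) = 1/(-326 + (1 - 10 - 3*100)) = 1/(-326 + (1 - 10 - 300)) = 1/(-326 - 309) = 1/(-635) = -1/635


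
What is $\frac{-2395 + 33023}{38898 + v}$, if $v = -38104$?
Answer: $\frac{15314}{397} \approx 38.574$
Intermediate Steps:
$\frac{-2395 + 33023}{38898 + v} = \frac{-2395 + 33023}{38898 - 38104} = \frac{30628}{794} = 30628 \cdot \frac{1}{794} = \frac{15314}{397}$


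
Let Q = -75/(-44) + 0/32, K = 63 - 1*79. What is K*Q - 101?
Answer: -1411/11 ≈ -128.27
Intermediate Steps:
K = -16 (K = 63 - 79 = -16)
Q = 75/44 (Q = -75*(-1/44) + 0*(1/32) = 75/44 + 0 = 75/44 ≈ 1.7045)
K*Q - 101 = -16*75/44 - 101 = -300/11 - 101 = -1411/11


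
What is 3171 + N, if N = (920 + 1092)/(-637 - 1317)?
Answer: 3097061/977 ≈ 3170.0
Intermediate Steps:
N = -1006/977 (N = 2012/(-1954) = 2012*(-1/1954) = -1006/977 ≈ -1.0297)
3171 + N = 3171 - 1006/977 = 3097061/977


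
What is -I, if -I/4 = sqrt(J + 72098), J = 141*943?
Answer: 4*sqrt(205061) ≈ 1811.3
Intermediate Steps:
J = 132963
I = -4*sqrt(205061) (I = -4*sqrt(132963 + 72098) = -4*sqrt(205061) ≈ -1811.3)
-I = -(-4)*sqrt(205061) = 4*sqrt(205061)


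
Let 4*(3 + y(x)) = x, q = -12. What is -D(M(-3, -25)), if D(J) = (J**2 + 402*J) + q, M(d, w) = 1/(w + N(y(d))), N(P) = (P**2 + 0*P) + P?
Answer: 2173964/55225 ≈ 39.366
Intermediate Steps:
y(x) = -3 + x/4
N(P) = P + P**2 (N(P) = (P**2 + 0) + P = P**2 + P = P + P**2)
M(d, w) = 1/(w + (-3 + d/4)*(-2 + d/4)) (M(d, w) = 1/(w + (-3 + d/4)*(1 + (-3 + d/4))) = 1/(w + (-3 + d/4)*(-2 + d/4)))
D(J) = -12 + J**2 + 402*J (D(J) = (J**2 + 402*J) - 12 = -12 + J**2 + 402*J)
-D(M(-3, -25)) = -(-12 + (16/(16*(-25) + (-12 - 3)*(-8 - 3)))**2 + 402*(16/(16*(-25) + (-12 - 3)*(-8 - 3)))) = -(-12 + (16/(-400 - 15*(-11)))**2 + 402*(16/(-400 - 15*(-11)))) = -(-12 + (16/(-400 + 165))**2 + 402*(16/(-400 + 165))) = -(-12 + (16/(-235))**2 + 402*(16/(-235))) = -(-12 + (16*(-1/235))**2 + 402*(16*(-1/235))) = -(-12 + (-16/235)**2 + 402*(-16/235)) = -(-12 + 256/55225 - 6432/235) = -1*(-2173964/55225) = 2173964/55225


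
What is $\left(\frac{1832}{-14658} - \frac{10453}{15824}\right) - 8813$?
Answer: $- \frac{1022170812869}{115974096} \approx -8813.8$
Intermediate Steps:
$\left(\frac{1832}{-14658} - \frac{10453}{15824}\right) - 8813 = \left(1832 \left(- \frac{1}{14658}\right) - \frac{10453}{15824}\right) - 8813 = \left(- \frac{916}{7329} - \frac{10453}{15824}\right) - 8813 = - \frac{91104821}{115974096} - 8813 = - \frac{1022170812869}{115974096}$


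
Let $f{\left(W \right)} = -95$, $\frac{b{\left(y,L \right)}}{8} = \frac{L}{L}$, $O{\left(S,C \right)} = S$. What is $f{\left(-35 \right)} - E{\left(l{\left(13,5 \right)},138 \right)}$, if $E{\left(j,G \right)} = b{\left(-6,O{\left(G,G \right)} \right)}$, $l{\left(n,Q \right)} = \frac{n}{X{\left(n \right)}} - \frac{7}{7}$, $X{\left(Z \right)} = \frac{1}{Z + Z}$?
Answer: $-103$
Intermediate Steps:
$X{\left(Z \right)} = \frac{1}{2 Z}$
$b{\left(y,L \right)} = 8$ ($b{\left(y,L \right)} = 8 \frac{L}{L} = 8 \cdot 1 = 8$)
$l{\left(n,Q \right)} = -1 + 2 n^{2}$ ($l{\left(n,Q \right)} = \frac{n}{\frac{1}{2} \frac{1}{n}} - \frac{7}{7} = n 2 n - 1 = 2 n^{2} - 1 = -1 + 2 n^{2}$)
$E{\left(j,G \right)} = 8$
$f{\left(-35 \right)} - E{\left(l{\left(13,5 \right)},138 \right)} = -95 - 8 = -103$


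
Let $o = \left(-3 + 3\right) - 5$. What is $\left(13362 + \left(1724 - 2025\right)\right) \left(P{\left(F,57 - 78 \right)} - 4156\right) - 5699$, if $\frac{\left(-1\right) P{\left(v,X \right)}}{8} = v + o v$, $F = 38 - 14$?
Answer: $-44256367$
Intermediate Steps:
$o = -5$ ($o = 0 - 5 = -5$)
$F = 24$
$P{\left(v,X \right)} = 32 v$ ($P{\left(v,X \right)} = - 8 \left(v - 5 v\right) = - 8 \left(- 4 v\right) = 32 v$)
$\left(13362 + \left(1724 - 2025\right)\right) \left(P{\left(F,57 - 78 \right)} - 4156\right) - 5699 = \left(13362 + \left(1724 - 2025\right)\right) \left(32 \cdot 24 - 4156\right) - 5699 = \left(13362 + \left(1724 - 2025\right)\right) \left(768 - 4156\right) - 5699 = \left(13362 - 301\right) \left(-3388\right) - 5699 = 13061 \left(-3388\right) - 5699 = -44250668 - 5699 = -44256367$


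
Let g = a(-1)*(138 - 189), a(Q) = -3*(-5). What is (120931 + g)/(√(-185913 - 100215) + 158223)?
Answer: 6337675006/8344934619 - 480664*I*√1987/8344934619 ≈ 0.75946 - 0.0025675*I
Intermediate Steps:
a(Q) = 15
g = -765 (g = 15*(138 - 189) = 15*(-51) = -765)
(120931 + g)/(√(-185913 - 100215) + 158223) = (120931 - 765)/(√(-185913 - 100215) + 158223) = 120166/(√(-286128) + 158223) = 120166/(12*I*√1987 + 158223) = 120166/(158223 + 12*I*√1987)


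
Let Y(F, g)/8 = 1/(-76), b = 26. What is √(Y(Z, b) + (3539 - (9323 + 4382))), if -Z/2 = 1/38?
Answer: 2*I*√917491/19 ≈ 100.83*I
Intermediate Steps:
Z = -1/19 (Z = -2/38 = -2*1/38 = -1/19 ≈ -0.052632)
Y(F, g) = -2/19 (Y(F, g) = 8/(-76) = 8*(-1/76) = -2/19)
√(Y(Z, b) + (3539 - (9323 + 4382))) = √(-2/19 + (3539 - (9323 + 4382))) = √(-2/19 + (3539 - 1*13705)) = √(-2/19 + (3539 - 13705)) = √(-2/19 - 10166) = √(-193156/19) = 2*I*√917491/19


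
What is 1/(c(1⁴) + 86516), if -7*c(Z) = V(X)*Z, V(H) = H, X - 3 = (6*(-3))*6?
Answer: 1/86531 ≈ 1.1557e-5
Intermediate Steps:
X = -105 (X = 3 + (6*(-3))*6 = 3 - 18*6 = 3 - 108 = -105)
c(Z) = 15*Z (c(Z) = -(-15)*Z = 15*Z)
1/(c(1⁴) + 86516) = 1/(15*1⁴ + 86516) = 1/(15*1 + 86516) = 1/(15 + 86516) = 1/86531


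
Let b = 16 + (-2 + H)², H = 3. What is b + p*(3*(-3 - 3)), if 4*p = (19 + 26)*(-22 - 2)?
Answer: 4877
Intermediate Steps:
p = -270 (p = ((19 + 26)*(-22 - 2))/4 = (45*(-24))/4 = (¼)*(-1080) = -270)
b = 17 (b = 16 + (-2 + 3)² = 16 + 1² = 16 + 1 = 17)
b + p*(3*(-3 - 3)) = 17 - 810*(-3 - 3) = 17 - 810*(-6) = 17 - 270*(-18) = 17 + 4860 = 4877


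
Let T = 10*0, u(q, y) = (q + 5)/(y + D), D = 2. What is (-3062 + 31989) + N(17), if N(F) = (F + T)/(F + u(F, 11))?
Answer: 7029482/243 ≈ 28928.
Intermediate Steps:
u(q, y) = (5 + q)/(2 + y) (u(q, y) = (q + 5)/(y + 2) = (5 + q)/(2 + y))
T = 0
N(F) = F/(5/13 + 14*F/13) (N(F) = (F + 0)/(F + (5 + F)/(2 + 11)) = F/(F + (5 + F)/13) = F/(F + (5/13 + F/13)) = F/(5/13 + 14*F/13))
(-3062 + 31989) + N(17) = (-3062 + 31989) + 13*17/(5 + 14*17) = 28927 + 13*17/(5 + 238) = 28927 + 13*17/243 = 28927 + 13*17*(1/243) = 28927 + 221/243 = 7029482/243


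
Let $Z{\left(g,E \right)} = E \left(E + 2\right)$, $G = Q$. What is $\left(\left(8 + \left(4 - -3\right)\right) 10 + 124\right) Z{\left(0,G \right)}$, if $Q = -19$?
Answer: $88502$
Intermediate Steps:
$G = -19$
$Z{\left(g,E \right)} = E \left(2 + E\right)$
$\left(\left(8 + \left(4 - -3\right)\right) 10 + 124\right) Z{\left(0,G \right)} = \left(\left(8 + \left(4 - -3\right)\right) 10 + 124\right) \left(- 19 \left(2 - 19\right)\right) = \left(\left(8 + \left(4 + 3\right)\right) 10 + 124\right) \left(\left(-19\right) \left(-17\right)\right) = \left(\left(8 + 7\right) 10 + 124\right) 323 = \left(15 \cdot 10 + 124\right) 323 = \left(150 + 124\right) 323 = 274 \cdot 323 = 88502$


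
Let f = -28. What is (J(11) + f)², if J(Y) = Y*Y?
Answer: 8649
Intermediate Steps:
J(Y) = Y²
(J(11) + f)² = (11² - 28)² = (121 - 28)² = 93² = 8649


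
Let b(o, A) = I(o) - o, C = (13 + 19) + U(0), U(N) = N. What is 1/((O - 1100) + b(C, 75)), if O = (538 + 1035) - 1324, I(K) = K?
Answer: -1/851 ≈ -0.0011751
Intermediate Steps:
O = 249 (O = 1573 - 1324 = 249)
C = 32 (C = (13 + 19) + 0 = 32 + 0 = 32)
b(o, A) = 0 (b(o, A) = o - o = 0)
1/((O - 1100) + b(C, 75)) = 1/((249 - 1100) + 0) = 1/(-851 + 0) = 1/(-851) = -1/851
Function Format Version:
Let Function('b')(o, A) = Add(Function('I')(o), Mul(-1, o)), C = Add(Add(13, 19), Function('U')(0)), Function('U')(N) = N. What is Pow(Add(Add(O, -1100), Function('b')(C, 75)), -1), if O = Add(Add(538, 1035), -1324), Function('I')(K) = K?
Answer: Rational(-1, 851) ≈ -0.0011751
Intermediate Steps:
O = 249 (O = Add(1573, -1324) = 249)
C = 32 (C = Add(Add(13, 19), 0) = Add(32, 0) = 32)
Function('b')(o, A) = 0 (Function('b')(o, A) = Add(o, Mul(-1, o)) = 0)
Pow(Add(Add(O, -1100), Function('b')(C, 75)), -1) = Pow(Add(Add(249, -1100), 0), -1) = Pow(Add(-851, 0), -1) = Pow(-851, -1) = Rational(-1, 851)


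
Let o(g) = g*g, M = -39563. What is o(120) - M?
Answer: 53963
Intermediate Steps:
o(g) = g²
o(120) - M = 120² - 1*(-39563) = 14400 + 39563 = 53963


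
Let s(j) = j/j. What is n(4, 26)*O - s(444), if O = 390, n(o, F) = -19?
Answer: -7411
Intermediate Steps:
s(j) = 1
n(4, 26)*O - s(444) = -19*390 - 1*1 = -7410 - 1 = -7411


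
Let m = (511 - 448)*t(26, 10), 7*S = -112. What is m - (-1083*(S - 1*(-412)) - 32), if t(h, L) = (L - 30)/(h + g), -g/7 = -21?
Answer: 74198440/173 ≈ 4.2889e+5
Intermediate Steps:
S = -16 (S = (⅐)*(-112) = -16)
g = 147 (g = -7*(-21) = 147)
t(h, L) = (-30 + L)/(147 + h) (t(h, L) = (L - 30)/(h + 147) = (-30 + L)/(147 + h))
m = -1260/173 (m = (511 - 448)*((-30 + 10)/(147 + 26)) = 63*(-20/173) = -1260/173 ≈ -7.2832)
m - (-1083*(S - 1*(-412)) - 32) = -1260/173 - (-1083*(-16 - 1*(-412)) - 32) = -1260/173 - (-1083*(-16 + 412) - 32) = -1260/173 - (-1083*396 - 32) = -1260/173 - (-428868 - 32) = -1260/173 - 1*(-428900) = -1260/173 + 428900 = 74198440/173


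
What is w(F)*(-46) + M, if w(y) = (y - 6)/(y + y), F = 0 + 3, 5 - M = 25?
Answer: 3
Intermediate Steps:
M = -20 (M = 5 - 1*25 = 5 - 25 = -20)
F = 3
w(y) = (-6 + y)/(2*y) (w(y) = (-6 + y)/((2*y)) = (-6 + y)*(1/(2*y)) = (-6 + y)/(2*y))
w(F)*(-46) + M = ((½)*(-6 + 3)/3)*(-46) - 20 = ((½)*(⅓)*(-3))*(-46) - 20 = -½*(-46) - 20 = 23 - 20 = 3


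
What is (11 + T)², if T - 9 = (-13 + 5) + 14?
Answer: 676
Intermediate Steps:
T = 15 (T = 9 + ((-13 + 5) + 14) = 9 + (-8 + 14) = 9 + 6 = 15)
(11 + T)² = (11 + 15)² = 26² = 676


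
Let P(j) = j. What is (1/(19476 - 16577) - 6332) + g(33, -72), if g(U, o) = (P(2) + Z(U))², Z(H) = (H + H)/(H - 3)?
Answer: -457633216/72475 ≈ -6314.4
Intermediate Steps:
Z(H) = 2*H/(-3 + H) (Z(H) = (2*H)/(-3 + H) = 2*H/(-3 + H))
g(U, o) = (2 + 2*U/(-3 + U))²
(1/(19476 - 16577) - 6332) + g(33, -72) = (1/(19476 - 16577) - 6332) + 4*(-3 + 2*33)²/(-3 + 33)² = (1/2899 - 6332) + 4*(-3 + 66)²/30² = (1/2899 - 6332) + 4*(1/900)*63² = -18356467/2899 + 4*(1/900)*3969 = -18356467/2899 + 441/25 = -457633216/72475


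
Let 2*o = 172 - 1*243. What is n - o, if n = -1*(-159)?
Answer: 389/2 ≈ 194.50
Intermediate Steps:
n = 159
o = -71/2 (o = (172 - 1*243)/2 = (172 - 243)/2 = (1/2)*(-71) = -71/2 ≈ -35.500)
n - o = 159 - 1*(-71/2) = 159 + 71/2 = 389/2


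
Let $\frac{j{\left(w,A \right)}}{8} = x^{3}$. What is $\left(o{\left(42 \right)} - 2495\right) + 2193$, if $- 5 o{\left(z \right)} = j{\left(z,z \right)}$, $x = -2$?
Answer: $- \frac{1446}{5} \approx -289.2$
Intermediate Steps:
$j{\left(w,A \right)} = -64$ ($j{\left(w,A \right)} = 8 \left(-2\right)^{3} = 8 \left(-8\right) = -64$)
$o{\left(z \right)} = \frac{64}{5}$ ($o{\left(z \right)} = \left(- \frac{1}{5}\right) \left(-64\right) = \frac{64}{5}$)
$\left(o{\left(42 \right)} - 2495\right) + 2193 = \left(\frac{64}{5} - 2495\right) + 2193 = - \frac{12411}{5} + 2193 = - \frac{1446}{5}$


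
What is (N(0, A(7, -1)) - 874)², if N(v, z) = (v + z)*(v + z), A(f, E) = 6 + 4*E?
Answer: 756900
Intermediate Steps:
N(v, z) = (v + z)²
(N(0, A(7, -1)) - 874)² = ((0 + (6 + 4*(-1)))² - 874)² = ((0 + (6 - 4))² - 874)² = ((0 + 2)² - 874)² = (2² - 874)² = (4 - 874)² = (-870)² = 756900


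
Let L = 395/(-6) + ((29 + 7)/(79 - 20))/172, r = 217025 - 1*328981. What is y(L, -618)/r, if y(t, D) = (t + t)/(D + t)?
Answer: -1002061/582689388346 ≈ -1.7197e-6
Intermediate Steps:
r = -111956 (r = 217025 - 328981 = -111956)
L = -1002061/15222 (L = 395*(-⅙) + (36/59)*(1/172) = -395/6 + (36*(1/59))*(1/172) = -395/6 + (36/59)*(1/172) = -395/6 + 9/2537 = -1002061/15222 ≈ -65.830)
y(t, D) = 2*t/(D + t) (y(t, D) = (2*t)/(D + t) = 2*t/(D + t))
y(L, -618)/r = (2*(-1002061/15222)/(-618 - 1002061/15222))/(-111956) = (2*(-1002061/15222)/(-10409257/15222))*(-1/111956) = (2*(-1002061/15222)*(-15222/10409257))*(-1/111956) = (2004122/10409257)*(-1/111956) = -1002061/582689388346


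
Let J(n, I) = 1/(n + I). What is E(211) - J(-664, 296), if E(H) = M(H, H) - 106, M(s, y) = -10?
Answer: -42687/368 ≈ -116.00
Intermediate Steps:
J(n, I) = 1/(I + n)
E(H) = -116 (E(H) = -10 - 106 = -116)
E(211) - J(-664, 296) = -116 - 1/(296 - 664) = -116 - 1/(-368) = -116 - 1*(-1/368) = -116 + 1/368 = -42687/368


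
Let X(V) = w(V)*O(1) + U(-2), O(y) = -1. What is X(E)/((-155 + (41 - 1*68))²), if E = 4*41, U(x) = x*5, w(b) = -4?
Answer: -3/16562 ≈ -0.00018114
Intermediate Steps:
U(x) = 5*x
E = 164
X(V) = -6 (X(V) = -4*(-1) + 5*(-2) = 4 - 10 = -6)
X(E)/((-155 + (41 - 1*68))²) = -6/(-155 + (41 - 1*68))² = -6/(-155 + (41 - 68))² = -6/(-155 - 27)² = -6/((-182)²) = -6/33124 = -6*1/33124 = -3/16562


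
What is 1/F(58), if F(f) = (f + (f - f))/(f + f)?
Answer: 2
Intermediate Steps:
F(f) = ½ (F(f) = (f + 0)/((2*f)) = f*(1/(2*f)) = ½)
1/F(58) = 1/(½) = 2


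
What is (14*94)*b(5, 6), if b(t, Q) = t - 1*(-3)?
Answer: 10528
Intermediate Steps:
b(t, Q) = 3 + t (b(t, Q) = t + 3 = 3 + t)
(14*94)*b(5, 6) = (14*94)*(3 + 5) = 1316*8 = 10528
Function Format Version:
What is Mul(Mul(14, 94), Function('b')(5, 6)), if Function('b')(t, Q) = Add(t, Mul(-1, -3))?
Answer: 10528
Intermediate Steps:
Function('b')(t, Q) = Add(3, t) (Function('b')(t, Q) = Add(t, 3) = Add(3, t))
Mul(Mul(14, 94), Function('b')(5, 6)) = Mul(Mul(14, 94), Add(3, 5)) = Mul(1316, 8) = 10528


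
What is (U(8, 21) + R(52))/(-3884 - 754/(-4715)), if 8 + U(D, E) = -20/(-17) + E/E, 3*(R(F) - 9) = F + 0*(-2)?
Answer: -2465945/466963803 ≈ -0.0052808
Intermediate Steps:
R(F) = 9 + F/3 (R(F) = 9 + (F + 0*(-2))/3 = 9 + (F + 0)/3 = 9 + F/3)
U(D, E) = -99/17 (U(D, E) = -8 + (-20/(-17) + E/E) = -8 + (-20*(-1/17) + 1) = -8 + (20/17 + 1) = -8 + 37/17 = -99/17)
(U(8, 21) + R(52))/(-3884 - 754/(-4715)) = (-99/17 + (9 + (⅓)*52))/(-3884 - 754/(-4715)) = (-99/17 + (9 + 52/3))/(-3884 - 754*(-1/4715)) = (-99/17 + 79/3)/(-3884 + 754/4715) = 1046/(51*(-18312306/4715)) = (1046/51)*(-4715/18312306) = -2465945/466963803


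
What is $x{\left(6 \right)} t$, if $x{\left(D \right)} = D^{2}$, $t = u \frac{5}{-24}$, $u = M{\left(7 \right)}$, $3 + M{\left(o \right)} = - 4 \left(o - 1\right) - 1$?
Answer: $210$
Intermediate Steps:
$M{\left(o \right)} = - 4 o$ ($M{\left(o \right)} = -3 - \left(1 + 4 \left(o - 1\right)\right) = -3 - \left(1 + 4 \left(-1 + o\right)\right) = -3 - \left(-3 + 4 o\right) = - 4 o$)
$u = -28$ ($u = \left(-4\right) 7 = -28$)
$t = \frac{35}{6}$ ($t = - 28 \frac{5}{-24} = - 28 \cdot 5 \left(- \frac{1}{24}\right) = \left(-28\right) \left(- \frac{5}{24}\right) = \frac{35}{6} \approx 5.8333$)
$x{\left(6 \right)} t = 6^{2} \cdot \frac{35}{6} = 36 \cdot \frac{35}{6} = 210$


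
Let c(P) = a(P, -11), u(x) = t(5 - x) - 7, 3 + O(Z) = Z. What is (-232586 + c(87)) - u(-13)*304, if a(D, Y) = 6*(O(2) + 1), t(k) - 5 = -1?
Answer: -231674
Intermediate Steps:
t(k) = 4 (t(k) = 5 - 1 = 4)
O(Z) = -3 + Z
u(x) = -3 (u(x) = 4 - 7 = -3)
a(D, Y) = 0 (a(D, Y) = 6*((-3 + 2) + 1) = 6*(-1 + 1) = 6*0 = 0)
c(P) = 0
(-232586 + c(87)) - u(-13)*304 = (-232586 + 0) - (-3)*304 = -232586 - 1*(-912) = -232586 + 912 = -231674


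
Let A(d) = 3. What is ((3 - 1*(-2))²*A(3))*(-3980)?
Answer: -298500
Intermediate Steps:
((3 - 1*(-2))²*A(3))*(-3980) = ((3 - 1*(-2))²*3)*(-3980) = ((3 + 2)²*3)*(-3980) = (5²*3)*(-3980) = (25*3)*(-3980) = 75*(-3980) = -298500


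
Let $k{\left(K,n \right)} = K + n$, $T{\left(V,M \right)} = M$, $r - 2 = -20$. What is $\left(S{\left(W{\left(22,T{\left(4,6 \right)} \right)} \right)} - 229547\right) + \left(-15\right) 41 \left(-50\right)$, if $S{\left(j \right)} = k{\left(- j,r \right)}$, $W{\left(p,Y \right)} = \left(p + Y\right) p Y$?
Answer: $-202511$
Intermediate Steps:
$r = -18$ ($r = 2 - 20 = -18$)
$W{\left(p,Y \right)} = Y p \left(Y + p\right)$ ($W{\left(p,Y \right)} = \left(Y + p\right) Y p = Y p \left(Y + p\right)$)
$S{\left(j \right)} = -18 - j$ ($S{\left(j \right)} = - j - 18 = -18 - j$)
$\left(S{\left(W{\left(22,T{\left(4,6 \right)} \right)} \right)} - 229547\right) + \left(-15\right) 41 \left(-50\right) = \left(\left(-18 - 6 \cdot 22 \left(6 + 22\right)\right) - 229547\right) + \left(-15\right) 41 \left(-50\right) = \left(\left(-18 - 6 \cdot 22 \cdot 28\right) - 229547\right) - -30750 = \left(\left(-18 - 3696\right) - 229547\right) + 30750 = \left(-3714 - 229547\right) + 30750 = -233261 + 30750 = -202511$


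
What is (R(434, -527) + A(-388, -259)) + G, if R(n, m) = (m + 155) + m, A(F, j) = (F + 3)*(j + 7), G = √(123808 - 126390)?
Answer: 96121 + I*√2582 ≈ 96121.0 + 50.813*I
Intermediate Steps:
G = I*√2582 (G = √(-2582) = I*√2582 ≈ 50.813*I)
A(F, j) = (3 + F)*(7 + j)
R(n, m) = 155 + 2*m (R(n, m) = (155 + m) + m = 155 + 2*m)
(R(434, -527) + A(-388, -259)) + G = ((155 + 2*(-527)) + (21 + 3*(-259) + 7*(-388) - 388*(-259))) + I*√2582 = ((155 - 1054) + (21 - 777 - 2716 + 100492)) + I*√2582 = (-899 + 97020) + I*√2582 = 96121 + I*√2582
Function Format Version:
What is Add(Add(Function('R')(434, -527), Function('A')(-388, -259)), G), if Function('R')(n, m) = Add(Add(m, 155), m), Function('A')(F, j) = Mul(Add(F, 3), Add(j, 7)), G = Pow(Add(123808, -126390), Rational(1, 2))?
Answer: Add(96121, Mul(I, Pow(2582, Rational(1, 2)))) ≈ Add(96121., Mul(50.813, I))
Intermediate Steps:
G = Mul(I, Pow(2582, Rational(1, 2))) (G = Pow(-2582, Rational(1, 2)) = Mul(I, Pow(2582, Rational(1, 2))) ≈ Mul(50.813, I))
Function('A')(F, j) = Mul(Add(3, F), Add(7, j))
Function('R')(n, m) = Add(155, Mul(2, m)) (Function('R')(n, m) = Add(Add(155, m), m) = Add(155, Mul(2, m)))
Add(Add(Function('R')(434, -527), Function('A')(-388, -259)), G) = Add(Add(Add(155, Mul(2, -527)), Add(21, Mul(3, -259), Mul(7, -388), Mul(-388, -259))), Mul(I, Pow(2582, Rational(1, 2)))) = Add(Add(Add(155, -1054), Add(21, -777, -2716, 100492)), Mul(I, Pow(2582, Rational(1, 2)))) = Add(Add(-899, 97020), Mul(I, Pow(2582, Rational(1, 2)))) = Add(96121, Mul(I, Pow(2582, Rational(1, 2))))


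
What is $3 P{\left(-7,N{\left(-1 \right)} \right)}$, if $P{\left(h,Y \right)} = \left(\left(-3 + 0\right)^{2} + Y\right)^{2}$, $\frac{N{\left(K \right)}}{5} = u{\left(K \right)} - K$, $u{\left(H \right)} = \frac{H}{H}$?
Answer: $1083$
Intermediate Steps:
$u{\left(H \right)} = 1$
$N{\left(K \right)} = 5 - 5 K$ ($N{\left(K \right)} = 5 \left(1 - K\right) = 5 - 5 K$)
$P{\left(h,Y \right)} = \left(9 + Y\right)^{2}$ ($P{\left(h,Y \right)} = \left(\left(-3\right)^{2} + Y\right)^{2} = \left(9 + Y\right)^{2}$)
$3 P{\left(-7,N{\left(-1 \right)} \right)} = 3 \left(9 + \left(5 - -5\right)\right)^{2} = 3 \left(9 + \left(5 + 5\right)\right)^{2} = 3 \left(9 + 10\right)^{2} = 3 \cdot 19^{2} = 3 \cdot 361 = 1083$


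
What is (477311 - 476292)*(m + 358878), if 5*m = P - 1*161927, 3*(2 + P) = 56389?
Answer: 5047893668/15 ≈ 3.3653e+8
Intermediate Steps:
P = 56383/3 (P = -2 + (⅓)*56389 = -2 + 56389/3 = 56383/3 ≈ 18794.)
m = -429398/15 (m = (56383/3 - 1*161927)/5 = (56383/3 - 161927)/5 = (⅕)*(-429398/3) = -429398/15 ≈ -28627.)
(477311 - 476292)*(m + 358878) = (477311 - 476292)*(-429398/15 + 358878) = 1019*(4953772/15) = 5047893668/15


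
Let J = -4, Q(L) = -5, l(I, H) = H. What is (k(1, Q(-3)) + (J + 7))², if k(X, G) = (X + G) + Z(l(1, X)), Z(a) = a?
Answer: 0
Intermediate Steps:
k(X, G) = G + 2*X (k(X, G) = (X + G) + X = (G + X) + X = G + 2*X)
(k(1, Q(-3)) + (J + 7))² = ((-5 + 2*1) + (-4 + 7))² = ((-5 + 2) + 3)² = (-3 + 3)² = 0² = 0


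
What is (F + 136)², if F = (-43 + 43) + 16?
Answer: 23104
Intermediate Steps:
F = 16 (F = 0 + 16 = 16)
(F + 136)² = (16 + 136)² = 152² = 23104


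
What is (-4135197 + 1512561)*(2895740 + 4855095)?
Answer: -20327618901060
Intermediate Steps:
(-4135197 + 1512561)*(2895740 + 4855095) = -2622636*7750835 = -20327618901060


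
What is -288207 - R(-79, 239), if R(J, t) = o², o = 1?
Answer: -288208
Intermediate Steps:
R(J, t) = 1 (R(J, t) = 1² = 1)
-288207 - R(-79, 239) = -288207 - 1*1 = -288207 - 1 = -288208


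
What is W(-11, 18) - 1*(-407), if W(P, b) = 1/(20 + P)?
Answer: 3664/9 ≈ 407.11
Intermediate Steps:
W(-11, 18) - 1*(-407) = 1/(20 - 11) - 1*(-407) = 1/9 + 407 = 3664/9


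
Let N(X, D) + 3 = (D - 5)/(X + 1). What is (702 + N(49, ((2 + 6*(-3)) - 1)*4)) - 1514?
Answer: -40823/50 ≈ -816.46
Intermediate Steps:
N(X, D) = -3 + (-5 + D)/(1 + X) (N(X, D) = -3 + (D - 5)/(X + 1) = -3 + (-5 + D)/(1 + X))
(702 + N(49, ((2 + 6*(-3)) - 1)*4)) - 1514 = (702 + (-8 + ((2 + 6*(-3)) - 1)*4 - 3*49)/(1 + 49)) - 1514 = (702 + (-8 + ((2 - 18) - 1)*4 - 147)/50) - 1514 = (702 + (-8 + (-16 - 1)*4 - 147)/50) - 1514 = (702 + (-8 - 17*4 - 147)/50) - 1514 = (702 + (-8 - 68 - 147)/50) - 1514 = (702 + (1/50)*(-223)) - 1514 = (702 - 223/50) - 1514 = 34877/50 - 1514 = -40823/50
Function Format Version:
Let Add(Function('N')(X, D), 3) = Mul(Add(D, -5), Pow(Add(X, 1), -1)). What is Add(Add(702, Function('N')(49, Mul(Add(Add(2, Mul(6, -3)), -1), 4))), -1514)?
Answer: Rational(-40823, 50) ≈ -816.46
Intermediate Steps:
Function('N')(X, D) = Add(-3, Mul(Pow(Add(1, X), -1), Add(-5, D))) (Function('N')(X, D) = Add(-3, Mul(Add(D, -5), Pow(Add(X, 1), -1))) = Add(-3, Mul(Add(-5, D), Pow(Add(1, X), -1))) = Add(-3, Mul(Pow(Add(1, X), -1), Add(-5, D))))
Add(Add(702, Function('N')(49, Mul(Add(Add(2, Mul(6, -3)), -1), 4))), -1514) = Add(Add(702, Mul(Pow(Add(1, 49), -1), Add(-8, Mul(Add(Add(2, Mul(6, -3)), -1), 4), Mul(-3, 49)))), -1514) = Add(Add(702, Mul(Pow(50, -1), Add(-8, Mul(Add(Add(2, -18), -1), 4), -147))), -1514) = Add(Add(702, Mul(Rational(1, 50), Add(-8, Mul(Add(-16, -1), 4), -147))), -1514) = Add(Add(702, Mul(Rational(1, 50), Add(-8, Mul(-17, 4), -147))), -1514) = Add(Add(702, Mul(Rational(1, 50), Add(-8, -68, -147))), -1514) = Add(Add(702, Mul(Rational(1, 50), -223)), -1514) = Add(Add(702, Rational(-223, 50)), -1514) = Add(Rational(34877, 50), -1514) = Rational(-40823, 50)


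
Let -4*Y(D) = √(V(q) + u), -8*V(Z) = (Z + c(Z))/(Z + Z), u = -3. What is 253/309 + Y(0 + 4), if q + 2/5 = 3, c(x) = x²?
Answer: 253/309 - I*√1290/80 ≈ 0.81877 - 0.44896*I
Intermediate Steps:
q = 13/5 (q = -⅖ + 3 = 13/5 ≈ 2.6000)
V(Z) = -(Z + Z²)/(16*Z) (V(Z) = -(Z + Z²)/(8*(Z + Z)) = -(Z + Z²)/(8*(2*Z)) = -(Z + Z²)*1/(2*Z)/8 = -(Z + Z²)/(16*Z))
Y(D) = -I*√1290/80 (Y(D) = -√((-1/16 - 1/16*13/5) - 3)/4 = -√((-1/16 - 13/80) - 3)/4 = -√(-9/40 - 3)/4 = -I*√1290/80)
253/309 + Y(0 + 4) = 253/309 - I*√1290/80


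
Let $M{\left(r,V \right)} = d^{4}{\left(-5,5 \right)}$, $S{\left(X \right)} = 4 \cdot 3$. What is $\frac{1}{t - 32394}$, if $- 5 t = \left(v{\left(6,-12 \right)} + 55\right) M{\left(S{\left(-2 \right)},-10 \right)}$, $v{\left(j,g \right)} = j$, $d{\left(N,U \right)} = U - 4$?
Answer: $- \frac{5}{162031} \approx -3.0858 \cdot 10^{-5}$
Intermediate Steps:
$d{\left(N,U \right)} = -4 + U$
$S{\left(X \right)} = 12$
$M{\left(r,V \right)} = 1$ ($M{\left(r,V \right)} = \left(-4 + 5\right)^{4} = 1^{4} = 1$)
$t = - \frac{61}{5}$ ($t = - \frac{\left(6 + 55\right) 1}{5} = - \frac{61 \cdot 1}{5} = \left(- \frac{1}{5}\right) 61 = - \frac{61}{5} \approx -12.2$)
$\frac{1}{t - 32394} = \frac{1}{- \frac{61}{5} - 32394} = \frac{1}{- \frac{162031}{5}} = - \frac{5}{162031}$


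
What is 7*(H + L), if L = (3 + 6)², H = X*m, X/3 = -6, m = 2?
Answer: 315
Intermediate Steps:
X = -18 (X = 3*(-6) = -18)
H = -36 (H = -18*2 = -36)
L = 81 (L = 9² = 81)
7*(H + L) = 7*(-36 + 81) = 7*45 = 315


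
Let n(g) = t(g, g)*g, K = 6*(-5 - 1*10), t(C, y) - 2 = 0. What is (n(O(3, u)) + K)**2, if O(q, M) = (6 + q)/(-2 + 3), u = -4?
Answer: 5184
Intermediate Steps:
t(C, y) = 2 (t(C, y) = 2 + 0 = 2)
O(q, M) = 6 + q (O(q, M) = (6 + q)/1 = (6 + q)*1 = 6 + q)
K = -90 (K = 6*(-5 - 10) = 6*(-15) = -90)
n(g) = 2*g
(n(O(3, u)) + K)**2 = (2*(6 + 3) - 90)**2 = (2*9 - 90)**2 = (18 - 90)**2 = (-72)**2 = 5184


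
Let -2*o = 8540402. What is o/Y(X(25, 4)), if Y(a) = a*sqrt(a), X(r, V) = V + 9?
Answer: -328477*sqrt(13)/13 ≈ -91103.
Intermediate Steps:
X(r, V) = 9 + V
o = -4270201 (o = -1/2*8540402 = -4270201)
Y(a) = a**(3/2)
o/Y(X(25, 4)) = -4270201/(9 + 4)**(3/2) = -4270201*sqrt(13)/169 = -328477*sqrt(13)/13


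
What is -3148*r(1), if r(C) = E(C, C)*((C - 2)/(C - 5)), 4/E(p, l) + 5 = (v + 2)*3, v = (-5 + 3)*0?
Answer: -3148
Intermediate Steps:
v = 0 (v = -2*0 = 0)
E(p, l) = 4 (E(p, l) = 4/(-5 + (0 + 2)*3) = 4/(-5 + 2*3) = 4/(-5 + 6) = 4/1 = 4*1 = 4)
r(C) = 4*(-2 + C)/(-5 + C) (r(C) = 4*((C - 2)/(C - 5)) = 4*((-2 + C)/(-5 + C)) = 4*(-2 + C)/(-5 + C))
-3148*r(1) = -12592*(-2 + 1)/(-5 + 1) = -12592*(-1)/(-4) = -12592*(-1)*(-1)/4 = -3148*1 = -3148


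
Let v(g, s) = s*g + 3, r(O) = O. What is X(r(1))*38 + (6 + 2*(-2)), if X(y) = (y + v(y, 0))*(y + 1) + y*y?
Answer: 344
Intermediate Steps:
v(g, s) = 3 + g*s (v(g, s) = g*s + 3 = 3 + g*s)
X(y) = y² + (1 + y)*(3 + y) (X(y) = (y + (3 + y*0))*(y + 1) + y*y = (y + (3 + 0))*(1 + y) + y² = (y + 3)*(1 + y) + y² = (3 + y)*(1 + y) + y² = (1 + y)*(3 + y) + y² = y² + (1 + y)*(3 + y))
X(r(1))*38 + (6 + 2*(-2)) = (3 + 2*1² + 4*1)*38 + (6 + 2*(-2)) = (3 + 2*1 + 4)*38 + (6 - 4) = (3 + 2 + 4)*38 + 2 = 9*38 + 2 = 342 + 2 = 344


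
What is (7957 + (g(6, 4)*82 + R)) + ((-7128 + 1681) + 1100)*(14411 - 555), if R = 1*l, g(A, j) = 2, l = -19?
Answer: -60223930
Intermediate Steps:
R = -19 (R = 1*(-19) = -19)
(7957 + (g(6, 4)*82 + R)) + ((-7128 + 1681) + 1100)*(14411 - 555) = (7957 + (2*82 - 19)) + ((-7128 + 1681) + 1100)*(14411 - 555) = (7957 + (164 - 19)) + (-5447 + 1100)*13856 = (7957 + 145) - 4347*13856 = 8102 - 60232032 = -60223930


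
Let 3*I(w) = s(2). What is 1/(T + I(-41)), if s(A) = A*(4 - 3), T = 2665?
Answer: 3/7997 ≈ 0.00037514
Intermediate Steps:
s(A) = A (s(A) = A*1 = A)
I(w) = ⅔ (I(w) = (⅓)*2 = ⅔)
1/(T + I(-41)) = 1/(2665 + ⅔) = 1/(7997/3) = 3/7997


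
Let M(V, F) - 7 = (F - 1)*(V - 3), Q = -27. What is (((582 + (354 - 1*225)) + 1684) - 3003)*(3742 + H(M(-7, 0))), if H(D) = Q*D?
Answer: -1996064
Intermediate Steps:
M(V, F) = 7 + (-1 + F)*(-3 + V) (M(V, F) = 7 + (F - 1)*(V - 3) = 7 + (-1 + F)*(-3 + V))
H(D) = -27*D
(((582 + (354 - 1*225)) + 1684) - 3003)*(3742 + H(M(-7, 0))) = (((582 + (354 - 1*225)) + 1684) - 3003)*(3742 - 27*(10 - 1*(-7) - 3*0 + 0*(-7))) = (((582 + (354 - 225)) + 1684) - 3003)*(3742 - 27*(10 + 7 + 0 + 0)) = (((582 + 129) + 1684) - 3003)*(3742 - 27*17) = ((711 + 1684) - 3003)*(3742 - 459) = (2395 - 3003)*3283 = -608*3283 = -1996064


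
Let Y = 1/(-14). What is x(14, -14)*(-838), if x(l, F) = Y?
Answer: 419/7 ≈ 59.857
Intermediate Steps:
Y = -1/14 ≈ -0.071429
x(l, F) = -1/14
x(14, -14)*(-838) = -1/14*(-838) = 419/7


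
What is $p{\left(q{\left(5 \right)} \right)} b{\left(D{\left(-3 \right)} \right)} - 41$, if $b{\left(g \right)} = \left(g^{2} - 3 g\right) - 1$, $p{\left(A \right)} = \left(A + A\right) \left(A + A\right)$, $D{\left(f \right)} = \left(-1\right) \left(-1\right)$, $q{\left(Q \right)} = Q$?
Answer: $-341$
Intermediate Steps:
$D{\left(f \right)} = 1$
$p{\left(A \right)} = 4 A^{2}$ ($p{\left(A \right)} = 2 A 2 A = 4 A^{2}$)
$b{\left(g \right)} = -1 + g^{2} - 3 g$
$p{\left(q{\left(5 \right)} \right)} b{\left(D{\left(-3 \right)} \right)} - 41 = 4 \cdot 5^{2} \left(-1 + 1^{2} - 3\right) - 41 = 4 \cdot 25 \left(-1 + 1 - 3\right) - 41 = 100 \left(-3\right) - 41 = -300 - 41 = -341$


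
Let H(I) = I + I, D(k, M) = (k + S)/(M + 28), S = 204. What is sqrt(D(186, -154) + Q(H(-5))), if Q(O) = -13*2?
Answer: I*sqrt(12831)/21 ≈ 5.394*I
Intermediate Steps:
D(k, M) = (204 + k)/(28 + M) (D(k, M) = (k + 204)/(M + 28) = (204 + k)/(28 + M))
H(I) = 2*I
Q(O) = -26
sqrt(D(186, -154) + Q(H(-5))) = sqrt((204 + 186)/(28 - 154) - 26) = sqrt(390/(-126) - 26) = sqrt(-1/126*390 - 26) = sqrt(-65/21 - 26) = sqrt(-611/21) = I*sqrt(12831)/21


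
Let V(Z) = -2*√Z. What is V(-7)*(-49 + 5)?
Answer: 88*I*√7 ≈ 232.83*I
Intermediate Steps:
V(-7)*(-49 + 5) = (-2*I*√7)*(-49 + 5) = -2*I*√7*(-44) = 88*I*√7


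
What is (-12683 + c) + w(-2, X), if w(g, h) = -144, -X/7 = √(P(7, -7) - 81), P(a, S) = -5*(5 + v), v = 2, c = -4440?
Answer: -17267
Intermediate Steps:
P(a, S) = -35 (P(a, S) = -5*(5 + 2) = -5*7 = -35)
X = -14*I*√29 (X = -7*√(-35 - 81) = -14*I*√29 ≈ -75.392*I)
(-12683 + c) + w(-2, X) = (-12683 - 4440) - 144 = -17123 - 144 = -17267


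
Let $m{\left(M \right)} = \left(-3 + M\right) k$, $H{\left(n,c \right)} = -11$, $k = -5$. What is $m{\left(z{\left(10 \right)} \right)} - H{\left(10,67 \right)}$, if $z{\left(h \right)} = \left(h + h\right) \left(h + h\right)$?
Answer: $-1974$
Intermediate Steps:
$z{\left(h \right)} = 4 h^{2}$ ($z{\left(h \right)} = 2 h 2 h = 4 h^{2}$)
$m{\left(M \right)} = 15 - 5 M$ ($m{\left(M \right)} = \left(-3 + M\right) \left(-5\right) = 15 - 5 M$)
$m{\left(z{\left(10 \right)} \right)} - H{\left(10,67 \right)} = \left(15 - 5 \cdot 4 \cdot 10^{2}\right) - -11 = \left(15 - 5 \cdot 4 \cdot 100\right) + 11 = \left(15 - 2000\right) + 11 = -1985 + 11 = -1974$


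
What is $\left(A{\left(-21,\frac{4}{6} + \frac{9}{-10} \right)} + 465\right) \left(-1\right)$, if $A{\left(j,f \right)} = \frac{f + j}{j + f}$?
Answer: $-466$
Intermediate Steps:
$A{\left(j,f \right)} = 1$ ($A{\left(j,f \right)} = \frac{f + j}{f + j} = 1$)
$\left(A{\left(-21,\frac{4}{6} + \frac{9}{-10} \right)} + 465\right) \left(-1\right) = \left(1 + 465\right) \left(-1\right) = 466 \left(-1\right) = -466$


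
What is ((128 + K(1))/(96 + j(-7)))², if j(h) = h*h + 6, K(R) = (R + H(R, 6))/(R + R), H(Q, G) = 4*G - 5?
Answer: 19044/22801 ≈ 0.83523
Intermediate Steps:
H(Q, G) = -5 + 4*G
K(R) = (19 + R)/(2*R) (K(R) = (R + (-5 + 4*6))/(R + R) = (R + (-5 + 24))/((2*R)) = (R + 19)*(1/(2*R)) = (19 + R)*(1/(2*R)) = (19 + R)/(2*R))
j(h) = 6 + h² (j(h) = h² + 6 = 6 + h²)
((128 + K(1))/(96 + j(-7)))² = ((128 + (½)*(19 + 1)/1)/(96 + (6 + (-7)²)))² = ((128 + (½)*1*20)/(96 + (6 + 49)))² = ((128 + 10)/(96 + 55))² = (138/151)² = 19044/22801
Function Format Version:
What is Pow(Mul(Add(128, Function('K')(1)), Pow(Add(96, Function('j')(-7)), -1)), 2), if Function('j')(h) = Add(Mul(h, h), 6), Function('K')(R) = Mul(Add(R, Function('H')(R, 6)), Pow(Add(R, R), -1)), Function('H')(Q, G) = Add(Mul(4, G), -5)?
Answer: Rational(19044, 22801) ≈ 0.83523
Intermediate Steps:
Function('H')(Q, G) = Add(-5, Mul(4, G))
Function('K')(R) = Mul(Rational(1, 2), Pow(R, -1), Add(19, R)) (Function('K')(R) = Mul(Add(R, Add(-5, Mul(4, 6))), Pow(Add(R, R), -1)) = Mul(Add(R, Add(-5, 24)), Pow(Mul(2, R), -1)) = Mul(Add(R, 19), Mul(Rational(1, 2), Pow(R, -1))) = Mul(Add(19, R), Mul(Rational(1, 2), Pow(R, -1))) = Mul(Rational(1, 2), Pow(R, -1), Add(19, R)))
Function('j')(h) = Add(6, Pow(h, 2)) (Function('j')(h) = Add(Pow(h, 2), 6) = Add(6, Pow(h, 2)))
Pow(Mul(Add(128, Function('K')(1)), Pow(Add(96, Function('j')(-7)), -1)), 2) = Pow(Mul(Add(128, Mul(Rational(1, 2), Pow(1, -1), Add(19, 1))), Pow(Add(96, Add(6, Pow(-7, 2))), -1)), 2) = Pow(Mul(Add(128, Mul(Rational(1, 2), 1, 20)), Pow(Add(96, Add(6, 49)), -1)), 2) = Pow(Mul(Add(128, 10), Pow(Add(96, 55), -1)), 2) = Pow(Mul(138, Pow(151, -1)), 2) = Pow(Mul(138, Rational(1, 151)), 2) = Pow(Rational(138, 151), 2) = Rational(19044, 22801)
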